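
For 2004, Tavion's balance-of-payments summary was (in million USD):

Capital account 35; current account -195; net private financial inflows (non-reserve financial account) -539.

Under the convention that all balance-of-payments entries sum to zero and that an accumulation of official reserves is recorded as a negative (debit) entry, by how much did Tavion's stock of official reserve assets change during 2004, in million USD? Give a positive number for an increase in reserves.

-699

Official reserve transactions balance = -((-195) + 35 + (-539)) = 699
An accumulation of reserves is recorded as a debit (negative entry), so the change in the stock of reserves is the negative of that balance.
Change in official reserves = -(699) = -699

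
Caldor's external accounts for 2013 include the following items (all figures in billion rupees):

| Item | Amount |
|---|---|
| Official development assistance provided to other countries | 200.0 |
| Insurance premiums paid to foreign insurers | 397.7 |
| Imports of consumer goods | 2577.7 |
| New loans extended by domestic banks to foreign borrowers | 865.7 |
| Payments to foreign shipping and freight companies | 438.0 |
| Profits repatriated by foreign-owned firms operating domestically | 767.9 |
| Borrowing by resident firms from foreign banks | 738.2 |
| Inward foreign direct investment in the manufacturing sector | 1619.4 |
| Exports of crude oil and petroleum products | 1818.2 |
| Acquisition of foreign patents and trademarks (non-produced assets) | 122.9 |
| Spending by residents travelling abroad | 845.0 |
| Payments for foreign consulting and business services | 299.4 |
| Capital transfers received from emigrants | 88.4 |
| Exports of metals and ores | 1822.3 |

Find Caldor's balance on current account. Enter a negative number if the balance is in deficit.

-1885.2

Goods: 1822.3 + 1818.2 - 2577.7 = 1062.8
Services: -845.0 - 438.0 - 299.4 - 397.7 = -1980.1
Primary income: -767.9
Secondary income: -200.0
Current account = 1062.8 + (-1980.1) + (-767.9) + (-200.0) = -1885.2
(Excluded from the current account — financial account: new loans extended by domestic banks to foreign borrowers 865.7, borrowing by resident firms from foreign banks 738.2, inward foreign direct investment in the manufacturing sector 1619.4; capital account: acquisition of foreign patents and trademarks (non-produced assets) 122.9, capital transfers received from emigrants 88.4.)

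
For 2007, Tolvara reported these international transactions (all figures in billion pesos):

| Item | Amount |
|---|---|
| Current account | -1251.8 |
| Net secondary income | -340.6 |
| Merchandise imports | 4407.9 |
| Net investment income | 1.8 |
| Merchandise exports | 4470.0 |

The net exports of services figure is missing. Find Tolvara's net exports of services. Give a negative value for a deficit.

-975.1

Current account = goods balance + services balance + net primary income + net secondary income
Sum of the known components = -276.7
Net exports of services = CA - (known components) = -1251.8 - (-276.7) = -975.1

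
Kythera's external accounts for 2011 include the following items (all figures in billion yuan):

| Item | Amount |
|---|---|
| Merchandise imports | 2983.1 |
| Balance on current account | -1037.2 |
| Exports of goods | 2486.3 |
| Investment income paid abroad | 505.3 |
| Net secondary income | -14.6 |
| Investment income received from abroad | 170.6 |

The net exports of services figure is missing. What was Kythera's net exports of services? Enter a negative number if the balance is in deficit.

Current account = goods balance + services balance + net primary income + net secondary income
Sum of the known components = -846.1
Net exports of services = CA - (known components) = -1037.2 - (-846.1) = -191.1

-191.1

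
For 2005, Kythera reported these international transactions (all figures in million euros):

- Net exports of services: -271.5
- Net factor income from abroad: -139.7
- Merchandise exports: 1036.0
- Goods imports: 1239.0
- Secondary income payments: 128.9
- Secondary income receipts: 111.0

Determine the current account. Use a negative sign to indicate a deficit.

Goods balance = 1036.0 - 1239.0 = -203.0
Services balance = -271.5
Trade balance (goods + services) = -203.0 + (-271.5) = -474.5
Net primary income = -139.7
Net secondary income = 111.0 - 128.9 = -17.9
Current account = -474.5 + (-139.7) + (-17.9) = -632.1

-632.1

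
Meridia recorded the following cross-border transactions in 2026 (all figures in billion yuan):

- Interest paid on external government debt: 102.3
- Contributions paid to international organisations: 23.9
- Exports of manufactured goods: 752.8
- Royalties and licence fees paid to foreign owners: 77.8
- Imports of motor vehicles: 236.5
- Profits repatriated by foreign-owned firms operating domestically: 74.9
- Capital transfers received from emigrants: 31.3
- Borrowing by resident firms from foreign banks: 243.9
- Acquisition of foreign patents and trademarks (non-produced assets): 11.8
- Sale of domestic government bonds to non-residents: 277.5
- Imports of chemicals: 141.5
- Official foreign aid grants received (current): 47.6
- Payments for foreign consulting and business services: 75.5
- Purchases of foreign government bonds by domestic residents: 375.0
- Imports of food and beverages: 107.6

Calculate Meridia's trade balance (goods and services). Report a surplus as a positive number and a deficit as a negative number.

Goods: -107.6 - 141.5 - 236.5 + 752.8 = 267.2
Services: -75.5 - 77.8 = -153.3
Trade balance = 267.2 + (-153.3) = 113.9
(Excluded from the trade balance — primary income: interest paid on external government debt 102.3, profits repatriated by foreign-owned firms operating domestically 74.9; secondary income: contributions paid to international organisations 23.9, official foreign aid grants received (current) 47.6; capital account: capital transfers received from emigrants 31.3, acquisition of foreign patents and trademarks (non-produced assets) 11.8; financial account: borrowing by resident firms from foreign banks 243.9, sale of domestic government bonds to non-residents 277.5, purchases of foreign government bonds by domestic residents 375.0.)

113.9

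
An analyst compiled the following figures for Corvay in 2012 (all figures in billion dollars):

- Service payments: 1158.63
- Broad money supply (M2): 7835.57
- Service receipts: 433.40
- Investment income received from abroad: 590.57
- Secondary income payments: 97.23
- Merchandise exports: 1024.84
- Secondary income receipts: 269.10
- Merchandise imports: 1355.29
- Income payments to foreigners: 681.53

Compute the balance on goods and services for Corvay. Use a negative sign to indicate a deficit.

Goods balance = 1024.84 - 1355.29 = -330.45
Services balance = 433.40 - 1158.63 = -725.23
Trade balance (goods + services) = -330.45 + (-725.23) = -1055.68

-1055.68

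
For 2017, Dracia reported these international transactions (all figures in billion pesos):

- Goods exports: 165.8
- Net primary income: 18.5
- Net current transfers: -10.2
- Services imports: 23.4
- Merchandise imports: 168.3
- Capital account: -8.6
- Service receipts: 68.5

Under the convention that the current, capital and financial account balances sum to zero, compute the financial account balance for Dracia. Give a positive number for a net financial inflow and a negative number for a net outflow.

Goods balance = 165.8 - 168.3 = -2.5
Services balance = 68.5 - 23.4 = 45.1
Trade balance (goods + services) = -2.5 + 45.1 = 42.6
Net primary income = 18.5
Net secondary income = -10.2
Current account = 42.6 + 18.5 + (-10.2) = 50.9
Financial account = -(50.9 + (-8.6)) = -42.3

-42.3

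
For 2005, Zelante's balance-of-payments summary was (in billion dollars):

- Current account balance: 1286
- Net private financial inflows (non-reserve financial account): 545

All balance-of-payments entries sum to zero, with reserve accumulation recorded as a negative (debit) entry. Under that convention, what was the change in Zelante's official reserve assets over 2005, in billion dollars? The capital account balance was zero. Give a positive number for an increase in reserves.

Official reserve transactions balance = -(1286 + 545) = -1831
An accumulation of reserves is recorded as a debit (negative entry), so the change in the stock of reserves is the negative of that balance.
Change in official reserves = -(-1831) = 1831

1831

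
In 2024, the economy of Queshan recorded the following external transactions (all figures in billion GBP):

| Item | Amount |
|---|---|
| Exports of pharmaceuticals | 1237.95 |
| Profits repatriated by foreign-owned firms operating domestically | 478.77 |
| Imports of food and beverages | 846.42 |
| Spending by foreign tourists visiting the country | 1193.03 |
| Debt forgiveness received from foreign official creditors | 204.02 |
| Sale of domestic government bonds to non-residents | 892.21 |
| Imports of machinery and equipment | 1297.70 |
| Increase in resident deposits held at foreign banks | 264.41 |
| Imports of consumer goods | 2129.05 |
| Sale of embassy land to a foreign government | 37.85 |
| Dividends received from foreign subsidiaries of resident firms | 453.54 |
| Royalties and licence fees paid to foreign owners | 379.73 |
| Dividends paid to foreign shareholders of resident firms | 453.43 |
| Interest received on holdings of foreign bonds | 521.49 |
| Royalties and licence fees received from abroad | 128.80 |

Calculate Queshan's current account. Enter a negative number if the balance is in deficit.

Goods: -846.42 - 1297.70 - 2129.05 + 1237.95 = -3035.22
Services: 1193.03 - 379.73 + 128.80 = 942.10
Primary income: -478.77 + 521.49 + 453.54 - 453.43 = 42.83
Current account = (-3035.22) + 942.10 + 42.83 = -2050.29
(Excluded from the current account — capital account: debt forgiveness received from foreign official creditors 204.02, sale of embassy land to a foreign government 37.85; financial account: sale of domestic government bonds to non-residents 892.21, increase in resident deposits held at foreign banks 264.41.)

-2050.29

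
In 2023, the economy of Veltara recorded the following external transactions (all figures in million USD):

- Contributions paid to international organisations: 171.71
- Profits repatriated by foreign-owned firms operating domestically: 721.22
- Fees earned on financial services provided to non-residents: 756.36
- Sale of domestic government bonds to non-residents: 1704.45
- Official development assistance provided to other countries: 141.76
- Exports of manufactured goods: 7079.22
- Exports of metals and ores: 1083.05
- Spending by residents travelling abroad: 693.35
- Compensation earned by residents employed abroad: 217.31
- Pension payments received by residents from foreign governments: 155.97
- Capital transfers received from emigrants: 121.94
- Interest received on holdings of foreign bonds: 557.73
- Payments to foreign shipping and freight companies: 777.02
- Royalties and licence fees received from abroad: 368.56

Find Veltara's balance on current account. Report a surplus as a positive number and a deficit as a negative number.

Goods: 7079.22 + 1083.05 = 8162.27
Services: 368.56 - 693.35 + 756.36 - 777.02 = -345.45
Primary income: -721.22 + 557.73 + 217.31 = 53.82
Secondary income: 155.97 - 141.76 - 171.71 = -157.50
Current account = 8162.27 + (-345.45) + 53.82 + (-157.50) = 7713.14
(Excluded from the current account — financial account: sale of domestic government bonds to non-residents 1704.45; capital account: capital transfers received from emigrants 121.94.)

7713.14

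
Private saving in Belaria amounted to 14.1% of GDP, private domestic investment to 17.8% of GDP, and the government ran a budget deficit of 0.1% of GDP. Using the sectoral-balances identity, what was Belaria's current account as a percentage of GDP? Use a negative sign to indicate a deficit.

By the sectoral-balances identity, CA = (S_private - I) + (T - G).
Private balance = 14.1 - 17.8 = -3.7
Government balance (T - G) = -0.1
CA = -3.7 + (-0.1) = -3.8

-3.8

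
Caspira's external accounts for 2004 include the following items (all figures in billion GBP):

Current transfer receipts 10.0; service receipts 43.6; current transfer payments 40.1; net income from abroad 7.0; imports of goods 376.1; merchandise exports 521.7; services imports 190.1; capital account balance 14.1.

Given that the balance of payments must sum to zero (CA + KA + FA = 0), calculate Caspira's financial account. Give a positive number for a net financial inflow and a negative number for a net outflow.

Goods balance = 521.7 - 376.1 = 145.6
Services balance = 43.6 - 190.1 = -146.5
Trade balance (goods + services) = 145.6 + (-146.5) = -0.9
Net primary income = 7.0
Net secondary income = 10.0 - 40.1 = -30.1
Current account = -0.9 + 7.0 + (-30.1) = -24.0
Financial account = -(-24.0 + 14.1) = 9.9

9.9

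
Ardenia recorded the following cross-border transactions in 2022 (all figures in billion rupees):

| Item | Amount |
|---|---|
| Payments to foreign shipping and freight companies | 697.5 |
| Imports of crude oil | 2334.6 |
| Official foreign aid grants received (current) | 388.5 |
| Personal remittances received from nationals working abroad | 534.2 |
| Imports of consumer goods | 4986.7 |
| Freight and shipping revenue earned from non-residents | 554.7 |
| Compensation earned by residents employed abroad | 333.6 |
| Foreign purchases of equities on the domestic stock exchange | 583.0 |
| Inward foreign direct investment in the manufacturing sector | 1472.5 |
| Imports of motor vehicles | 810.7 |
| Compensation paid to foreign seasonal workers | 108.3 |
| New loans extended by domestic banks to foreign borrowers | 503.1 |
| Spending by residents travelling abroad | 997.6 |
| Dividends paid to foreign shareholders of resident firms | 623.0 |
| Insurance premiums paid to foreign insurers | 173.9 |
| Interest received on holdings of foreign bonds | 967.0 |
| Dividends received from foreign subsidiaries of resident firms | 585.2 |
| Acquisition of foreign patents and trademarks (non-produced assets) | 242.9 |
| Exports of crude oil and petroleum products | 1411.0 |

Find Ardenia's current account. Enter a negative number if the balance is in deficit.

-5958.1

Goods: 1411.0 - 4986.7 - 810.7 - 2334.6 = -6721.0
Services: -697.5 - 173.9 + 554.7 - 997.6 = -1314.3
Primary income: 967.0 + 333.6 - 623.0 + 585.2 - 108.3 = 1154.5
Secondary income: 534.2 + 388.5 = 922.7
Current account = (-6721.0) + (-1314.3) + 1154.5 + 922.7 = -5958.1
(Excluded from the current account — financial account: foreign purchases of equities on the domestic stock exchange 583.0, inward foreign direct investment in the manufacturing sector 1472.5, new loans extended by domestic banks to foreign borrowers 503.1; capital account: acquisition of foreign patents and trademarks (non-produced assets) 242.9.)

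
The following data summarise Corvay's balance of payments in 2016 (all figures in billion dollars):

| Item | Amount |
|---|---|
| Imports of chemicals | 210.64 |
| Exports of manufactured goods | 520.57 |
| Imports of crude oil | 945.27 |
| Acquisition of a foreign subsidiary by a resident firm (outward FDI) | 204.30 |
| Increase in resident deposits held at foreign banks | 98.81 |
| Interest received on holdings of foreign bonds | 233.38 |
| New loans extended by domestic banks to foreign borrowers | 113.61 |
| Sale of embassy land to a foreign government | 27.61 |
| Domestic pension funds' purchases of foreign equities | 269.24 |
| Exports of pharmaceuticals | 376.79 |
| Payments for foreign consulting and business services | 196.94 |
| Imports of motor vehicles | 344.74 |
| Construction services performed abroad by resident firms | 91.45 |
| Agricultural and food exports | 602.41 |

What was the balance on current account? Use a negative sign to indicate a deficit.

127.01

Goods: -210.64 - 945.27 + 602.41 + 376.79 + 520.57 - 344.74 = -0.88
Services: 91.45 - 196.94 = -105.49
Primary income: 233.38
Current account = (-0.88) + (-105.49) + 233.38 = 127.01
(Excluded from the current account — financial account: acquisition of a foreign subsidiary by a resident firm (outward FDI) 204.30, increase in resident deposits held at foreign banks 98.81, new loans extended by domestic banks to foreign borrowers 113.61, domestic pension funds' purchases of foreign equities 269.24; capital account: sale of embassy land to a foreign government 27.61.)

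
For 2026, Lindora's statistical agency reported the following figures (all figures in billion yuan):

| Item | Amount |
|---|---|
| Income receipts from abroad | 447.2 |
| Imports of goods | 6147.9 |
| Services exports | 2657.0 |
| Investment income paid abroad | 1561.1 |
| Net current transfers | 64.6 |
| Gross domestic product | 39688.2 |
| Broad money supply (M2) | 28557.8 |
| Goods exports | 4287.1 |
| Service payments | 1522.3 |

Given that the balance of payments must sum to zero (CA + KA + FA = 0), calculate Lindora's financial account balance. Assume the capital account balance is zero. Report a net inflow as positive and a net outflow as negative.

1775.4

Goods balance = 4287.1 - 6147.9 = -1860.8
Services balance = 2657.0 - 1522.3 = 1134.7
Trade balance (goods + services) = -1860.8 + 1134.7 = -726.1
Net primary income = 447.2 - 1561.1 = -1113.9
Net secondary income = 64.6
Current account = -726.1 + (-1113.9) + 64.6 = -1775.4
Financial account = -(-1775.4) = 1775.4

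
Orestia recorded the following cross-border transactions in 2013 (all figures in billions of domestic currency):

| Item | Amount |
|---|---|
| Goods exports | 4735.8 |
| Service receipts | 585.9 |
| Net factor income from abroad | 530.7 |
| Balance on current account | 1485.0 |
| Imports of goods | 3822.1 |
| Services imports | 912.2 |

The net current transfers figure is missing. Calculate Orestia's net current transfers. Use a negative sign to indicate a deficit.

Current account = goods balance + services balance + net primary income + net secondary income
Sum of the known components = 1118.1
Net current transfers = CA - (known components) = 1485.0 - 1118.1 = 366.9

366.9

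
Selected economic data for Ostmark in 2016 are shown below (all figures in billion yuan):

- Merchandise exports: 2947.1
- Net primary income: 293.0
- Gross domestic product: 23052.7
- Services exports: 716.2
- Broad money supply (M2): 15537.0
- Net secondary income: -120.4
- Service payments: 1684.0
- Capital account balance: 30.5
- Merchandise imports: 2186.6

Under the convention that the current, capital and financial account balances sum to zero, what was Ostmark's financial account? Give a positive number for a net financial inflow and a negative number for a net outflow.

Goods balance = 2947.1 - 2186.6 = 760.5
Services balance = 716.2 - 1684.0 = -967.8
Trade balance (goods + services) = 760.5 + (-967.8) = -207.3
Net primary income = 293.0
Net secondary income = -120.4
Current account = -207.3 + 293.0 + (-120.4) = -34.7
Financial account = -(-34.7 + 30.5) = 4.2

4.2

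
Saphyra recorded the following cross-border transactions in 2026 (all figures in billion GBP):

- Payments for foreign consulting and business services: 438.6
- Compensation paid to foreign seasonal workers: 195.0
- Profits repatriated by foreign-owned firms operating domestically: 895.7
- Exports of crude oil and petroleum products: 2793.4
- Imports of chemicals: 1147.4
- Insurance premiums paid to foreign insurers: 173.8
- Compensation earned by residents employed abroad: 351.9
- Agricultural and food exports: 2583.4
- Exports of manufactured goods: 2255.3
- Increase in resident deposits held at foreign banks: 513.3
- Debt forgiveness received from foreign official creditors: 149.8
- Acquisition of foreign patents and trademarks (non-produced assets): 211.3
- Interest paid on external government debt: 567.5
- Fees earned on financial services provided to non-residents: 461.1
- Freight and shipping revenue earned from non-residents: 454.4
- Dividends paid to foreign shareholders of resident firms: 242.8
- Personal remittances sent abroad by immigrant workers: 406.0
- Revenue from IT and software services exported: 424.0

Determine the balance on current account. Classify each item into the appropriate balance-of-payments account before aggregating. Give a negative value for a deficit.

5256.7

Goods: 2255.3 + 2583.4 - 1147.4 + 2793.4 = 6484.7
Services: -438.6 + 424.0 - 173.8 + 454.4 + 461.1 = 727.1
Primary income: -195.0 + 351.9 - 895.7 - 567.5 - 242.8 = -1549.1
Secondary income: -406.0
Current account = 6484.7 + 727.1 + (-1549.1) + (-406.0) = 5256.7
(Excluded from the current account — financial account: increase in resident deposits held at foreign banks 513.3; capital account: debt forgiveness received from foreign official creditors 149.8, acquisition of foreign patents and trademarks (non-produced assets) 211.3.)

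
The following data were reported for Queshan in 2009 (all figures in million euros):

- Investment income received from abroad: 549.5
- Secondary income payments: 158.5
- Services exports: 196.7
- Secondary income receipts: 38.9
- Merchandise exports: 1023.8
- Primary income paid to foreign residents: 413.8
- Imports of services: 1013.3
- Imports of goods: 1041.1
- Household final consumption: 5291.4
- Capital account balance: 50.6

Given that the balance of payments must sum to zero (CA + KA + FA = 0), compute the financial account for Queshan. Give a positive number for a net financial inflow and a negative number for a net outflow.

767.2

Goods balance = 1023.8 - 1041.1 = -17.3
Services balance = 196.7 - 1013.3 = -816.6
Trade balance (goods + services) = -17.3 + (-816.6) = -833.9
Net primary income = 549.5 - 413.8 = 135.7
Net secondary income = 38.9 - 158.5 = -119.6
Current account = -833.9 + 135.7 + (-119.6) = -817.8
Financial account = -(-817.8 + 50.6) = 767.2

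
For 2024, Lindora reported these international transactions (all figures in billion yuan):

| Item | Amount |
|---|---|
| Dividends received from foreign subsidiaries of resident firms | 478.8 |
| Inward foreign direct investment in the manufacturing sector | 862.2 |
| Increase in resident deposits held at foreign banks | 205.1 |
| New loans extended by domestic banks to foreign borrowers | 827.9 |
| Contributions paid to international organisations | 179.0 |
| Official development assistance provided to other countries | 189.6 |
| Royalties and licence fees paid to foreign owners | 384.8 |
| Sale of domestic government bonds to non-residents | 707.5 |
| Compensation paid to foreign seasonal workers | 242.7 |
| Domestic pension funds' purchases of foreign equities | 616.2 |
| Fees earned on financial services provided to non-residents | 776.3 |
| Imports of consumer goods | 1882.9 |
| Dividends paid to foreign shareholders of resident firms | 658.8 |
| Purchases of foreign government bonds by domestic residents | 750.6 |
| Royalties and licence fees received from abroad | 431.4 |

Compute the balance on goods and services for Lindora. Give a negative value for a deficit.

-1060.0

Goods: -1882.9
Services: 431.4 - 384.8 + 776.3 = 822.9
Trade balance = -1882.9 + 822.9 = -1060.0
(Excluded from the trade balance — primary income: dividends received from foreign subsidiaries of resident firms 478.8, compensation paid to foreign seasonal workers 242.7, dividends paid to foreign shareholders of resident firms 658.8; financial account: inward foreign direct investment in the manufacturing sector 862.2, increase in resident deposits held at foreign banks 205.1, new loans extended by domestic banks to foreign borrowers 827.9, sale of domestic government bonds to non-residents 707.5, domestic pension funds' purchases of foreign equities 616.2, purchases of foreign government bonds by domestic residents 750.6; secondary income: contributions paid to international organisations 179.0, official development assistance provided to other countries 189.6.)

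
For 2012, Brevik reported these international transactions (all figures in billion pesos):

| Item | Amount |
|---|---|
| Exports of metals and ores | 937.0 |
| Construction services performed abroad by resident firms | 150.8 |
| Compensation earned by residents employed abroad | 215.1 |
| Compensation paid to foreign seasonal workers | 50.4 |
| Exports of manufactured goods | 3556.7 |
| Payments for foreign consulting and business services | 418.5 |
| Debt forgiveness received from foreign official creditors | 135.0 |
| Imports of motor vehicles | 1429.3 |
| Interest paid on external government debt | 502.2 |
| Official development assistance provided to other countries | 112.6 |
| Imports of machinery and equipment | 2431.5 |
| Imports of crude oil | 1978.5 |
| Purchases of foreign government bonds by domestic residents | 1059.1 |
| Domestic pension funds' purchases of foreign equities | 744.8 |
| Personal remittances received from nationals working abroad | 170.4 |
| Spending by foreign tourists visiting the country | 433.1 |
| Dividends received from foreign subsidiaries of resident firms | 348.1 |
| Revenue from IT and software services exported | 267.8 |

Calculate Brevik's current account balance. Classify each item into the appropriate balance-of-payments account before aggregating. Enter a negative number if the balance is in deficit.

Goods: 3556.7 - 1429.3 + 937.0 - 1978.5 - 2431.5 = -1345.6
Services: 150.8 - 418.5 + 433.1 + 267.8 = 433.2
Primary income: 348.1 + 215.1 - 502.2 - 50.4 = 10.6
Secondary income: 170.4 - 112.6 = 57.8
Current account = (-1345.6) + 433.2 + 10.6 + 57.8 = -844.0
(Excluded from the current account — capital account: debt forgiveness received from foreign official creditors 135.0; financial account: purchases of foreign government bonds by domestic residents 1059.1, domestic pension funds' purchases of foreign equities 744.8.)

-844.0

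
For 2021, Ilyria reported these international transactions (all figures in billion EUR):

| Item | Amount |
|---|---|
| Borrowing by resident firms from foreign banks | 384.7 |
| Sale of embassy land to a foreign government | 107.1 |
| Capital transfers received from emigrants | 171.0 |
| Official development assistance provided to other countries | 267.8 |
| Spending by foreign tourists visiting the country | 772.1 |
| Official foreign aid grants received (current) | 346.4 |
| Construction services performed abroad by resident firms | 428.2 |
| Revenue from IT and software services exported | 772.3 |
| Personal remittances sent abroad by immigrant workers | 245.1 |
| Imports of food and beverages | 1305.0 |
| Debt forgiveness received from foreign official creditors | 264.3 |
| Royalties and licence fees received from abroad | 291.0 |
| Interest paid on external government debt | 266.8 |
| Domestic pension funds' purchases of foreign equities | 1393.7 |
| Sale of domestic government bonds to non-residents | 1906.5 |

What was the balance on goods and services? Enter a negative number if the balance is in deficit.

Goods: -1305.0
Services: 428.2 + 291.0 + 772.1 + 772.3 = 2263.6
Trade balance = -1305.0 + 2263.6 = 958.6
(Excluded from the trade balance — financial account: borrowing by resident firms from foreign banks 384.7, domestic pension funds' purchases of foreign equities 1393.7, sale of domestic government bonds to non-residents 1906.5; capital account: sale of embassy land to a foreign government 107.1, capital transfers received from emigrants 171.0, debt forgiveness received from foreign official creditors 264.3; secondary income: official development assistance provided to other countries 267.8, official foreign aid grants received (current) 346.4, personal remittances sent abroad by immigrant workers 245.1; primary income: interest paid on external government debt 266.8.)

958.6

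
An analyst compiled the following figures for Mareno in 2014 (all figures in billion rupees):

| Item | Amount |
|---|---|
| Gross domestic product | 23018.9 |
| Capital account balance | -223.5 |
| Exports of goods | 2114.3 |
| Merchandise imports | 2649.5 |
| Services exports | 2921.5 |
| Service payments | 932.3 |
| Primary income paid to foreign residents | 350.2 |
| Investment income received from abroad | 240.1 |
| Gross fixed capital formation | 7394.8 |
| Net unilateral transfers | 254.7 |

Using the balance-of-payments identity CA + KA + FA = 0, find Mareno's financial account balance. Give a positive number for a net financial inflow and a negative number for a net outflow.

-1375.1

Goods balance = 2114.3 - 2649.5 = -535.2
Services balance = 2921.5 - 932.3 = 1989.2
Trade balance (goods + services) = -535.2 + 1989.2 = 1454.0
Net primary income = 240.1 - 350.2 = -110.1
Net secondary income = 254.7
Current account = 1454.0 + (-110.1) + 254.7 = 1598.6
Financial account = -(1598.6 + (-223.5)) = -1375.1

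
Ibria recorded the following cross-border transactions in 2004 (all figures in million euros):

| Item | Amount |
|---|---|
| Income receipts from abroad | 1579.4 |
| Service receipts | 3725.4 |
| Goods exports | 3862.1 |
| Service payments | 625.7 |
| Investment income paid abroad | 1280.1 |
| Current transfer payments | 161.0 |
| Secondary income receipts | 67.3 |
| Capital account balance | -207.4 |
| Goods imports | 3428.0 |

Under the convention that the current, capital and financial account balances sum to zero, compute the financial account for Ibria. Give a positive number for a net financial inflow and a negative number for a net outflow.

-3532.0

Goods balance = 3862.1 - 3428.0 = 434.1
Services balance = 3725.4 - 625.7 = 3099.7
Trade balance (goods + services) = 434.1 + 3099.7 = 3533.8
Net primary income = 1579.4 - 1280.1 = 299.3
Net secondary income = 67.3 - 161.0 = -93.7
Current account = 3533.8 + 299.3 + (-93.7) = 3739.4
Financial account = -(3739.4 + (-207.4)) = -3532.0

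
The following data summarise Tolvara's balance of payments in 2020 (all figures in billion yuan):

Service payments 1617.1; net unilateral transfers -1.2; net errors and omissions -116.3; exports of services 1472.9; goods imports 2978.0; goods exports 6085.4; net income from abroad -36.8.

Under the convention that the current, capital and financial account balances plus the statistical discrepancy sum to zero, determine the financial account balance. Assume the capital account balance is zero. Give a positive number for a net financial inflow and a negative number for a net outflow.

-2808.9

Goods balance = 6085.4 - 2978.0 = 3107.4
Services balance = 1472.9 - 1617.1 = -144.2
Trade balance (goods + services) = 3107.4 + (-144.2) = 2963.2
Net primary income = -36.8
Net secondary income = -1.2
Current account = 2963.2 + (-36.8) + (-1.2) = 2925.2
Financial account = -(2925.2 + (-116.3)) = -2808.9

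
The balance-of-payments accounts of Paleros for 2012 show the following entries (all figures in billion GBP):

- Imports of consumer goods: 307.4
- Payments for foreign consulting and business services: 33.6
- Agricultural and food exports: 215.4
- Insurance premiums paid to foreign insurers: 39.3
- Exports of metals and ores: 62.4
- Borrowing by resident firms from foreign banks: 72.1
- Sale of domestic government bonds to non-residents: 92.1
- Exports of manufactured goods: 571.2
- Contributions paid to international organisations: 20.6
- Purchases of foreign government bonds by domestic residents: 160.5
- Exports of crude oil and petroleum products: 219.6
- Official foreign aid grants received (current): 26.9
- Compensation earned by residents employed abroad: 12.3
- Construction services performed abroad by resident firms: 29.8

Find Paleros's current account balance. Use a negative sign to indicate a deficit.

736.7

Goods: -307.4 + 219.6 + 62.4 + 215.4 + 571.2 = 761.2
Services: 29.8 - 39.3 - 33.6 = -43.1
Primary income: 12.3
Secondary income: 26.9 - 20.6 = 6.3
Current account = 761.2 + (-43.1) + 12.3 + 6.3 = 736.7
(Excluded from the current account — financial account: borrowing by resident firms from foreign banks 72.1, sale of domestic government bonds to non-residents 92.1, purchases of foreign government bonds by domestic residents 160.5.)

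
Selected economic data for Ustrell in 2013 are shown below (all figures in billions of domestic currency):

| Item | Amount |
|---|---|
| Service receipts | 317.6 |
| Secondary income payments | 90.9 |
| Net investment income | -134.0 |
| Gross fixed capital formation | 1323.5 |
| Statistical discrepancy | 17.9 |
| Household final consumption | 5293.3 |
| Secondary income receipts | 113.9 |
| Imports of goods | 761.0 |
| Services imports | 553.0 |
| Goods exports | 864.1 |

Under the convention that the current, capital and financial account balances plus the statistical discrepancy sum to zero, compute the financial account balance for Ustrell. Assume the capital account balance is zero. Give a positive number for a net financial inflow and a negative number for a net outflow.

Goods balance = 864.1 - 761.0 = 103.1
Services balance = 317.6 - 553.0 = -235.4
Trade balance (goods + services) = 103.1 + (-235.4) = -132.3
Net primary income = -134.0
Net secondary income = 113.9 - 90.9 = 23.0
Current account = -132.3 + (-134.0) + 23.0 = -243.3
Financial account = -(-243.3 + 17.9) = 225.4

225.4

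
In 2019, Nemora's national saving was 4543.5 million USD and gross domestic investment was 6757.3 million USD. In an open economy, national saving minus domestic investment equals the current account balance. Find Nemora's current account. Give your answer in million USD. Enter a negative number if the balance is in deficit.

S - I = CA (net lending to the rest of the world).
CA = S - I = 4543.5 - 6757.3 = -2213.8

-2213.8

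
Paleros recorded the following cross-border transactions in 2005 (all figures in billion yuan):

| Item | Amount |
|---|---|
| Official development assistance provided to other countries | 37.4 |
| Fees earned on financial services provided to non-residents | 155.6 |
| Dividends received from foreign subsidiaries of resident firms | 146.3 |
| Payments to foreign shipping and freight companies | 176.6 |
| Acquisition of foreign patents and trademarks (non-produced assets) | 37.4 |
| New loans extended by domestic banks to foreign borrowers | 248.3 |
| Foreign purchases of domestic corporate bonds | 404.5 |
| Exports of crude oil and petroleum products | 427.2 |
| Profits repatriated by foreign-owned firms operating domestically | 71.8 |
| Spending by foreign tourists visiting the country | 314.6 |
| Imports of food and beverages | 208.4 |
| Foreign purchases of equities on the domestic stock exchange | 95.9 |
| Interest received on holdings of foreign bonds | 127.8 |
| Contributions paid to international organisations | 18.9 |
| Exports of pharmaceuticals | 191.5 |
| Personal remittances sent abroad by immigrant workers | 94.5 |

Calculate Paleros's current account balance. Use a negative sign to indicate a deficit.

755.4

Goods: 427.2 - 208.4 + 191.5 = 410.3
Services: -176.6 + 155.6 + 314.6 = 293.6
Primary income: 146.3 + 127.8 - 71.8 = 202.3
Secondary income: -37.4 - 94.5 - 18.9 = -150.8
Current account = 410.3 + 293.6 + 202.3 + (-150.8) = 755.4
(Excluded from the current account — capital account: acquisition of foreign patents and trademarks (non-produced assets) 37.4; financial account: new loans extended by domestic banks to foreign borrowers 248.3, foreign purchases of domestic corporate bonds 404.5, foreign purchases of equities on the domestic stock exchange 95.9.)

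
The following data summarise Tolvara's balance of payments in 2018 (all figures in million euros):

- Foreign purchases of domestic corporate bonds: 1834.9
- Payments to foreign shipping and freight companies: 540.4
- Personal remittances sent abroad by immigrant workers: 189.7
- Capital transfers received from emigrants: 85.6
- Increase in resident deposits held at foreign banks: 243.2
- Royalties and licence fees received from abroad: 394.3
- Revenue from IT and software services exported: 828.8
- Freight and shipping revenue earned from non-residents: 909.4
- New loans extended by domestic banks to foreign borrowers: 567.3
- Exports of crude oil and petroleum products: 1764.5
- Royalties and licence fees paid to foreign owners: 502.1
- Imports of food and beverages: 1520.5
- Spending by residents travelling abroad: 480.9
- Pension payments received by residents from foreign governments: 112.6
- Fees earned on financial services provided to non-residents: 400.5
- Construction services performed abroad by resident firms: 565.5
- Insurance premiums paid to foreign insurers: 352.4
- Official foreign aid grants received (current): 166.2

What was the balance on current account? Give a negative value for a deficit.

1555.8

Goods: 1764.5 - 1520.5 = 244.0
Services: -352.4 + 565.5 + 400.5 + 909.4 - 502.1 - 480.9 - 540.4 + 828.8 + 394.3 = 1222.7
Secondary income: 166.2 + 112.6 - 189.7 = 89.1
Current account = 244.0 + 1222.7 + 89.1 = 1555.8
(Excluded from the current account — financial account: foreign purchases of domestic corporate bonds 1834.9, increase in resident deposits held at foreign banks 243.2, new loans extended by domestic banks to foreign borrowers 567.3; capital account: capital transfers received from emigrants 85.6.)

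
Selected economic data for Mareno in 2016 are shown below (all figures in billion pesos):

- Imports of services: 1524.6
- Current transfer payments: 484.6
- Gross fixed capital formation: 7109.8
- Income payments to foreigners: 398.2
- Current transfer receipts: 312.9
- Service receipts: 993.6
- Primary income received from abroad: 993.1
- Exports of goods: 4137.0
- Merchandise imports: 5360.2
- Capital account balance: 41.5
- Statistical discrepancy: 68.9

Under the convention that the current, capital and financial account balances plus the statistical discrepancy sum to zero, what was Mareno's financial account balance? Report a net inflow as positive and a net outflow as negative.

1220.6

Goods balance = 4137.0 - 5360.2 = -1223.2
Services balance = 993.6 - 1524.6 = -531.0
Trade balance (goods + services) = -1223.2 + (-531.0) = -1754.2
Net primary income = 993.1 - 398.2 = 594.9
Net secondary income = 312.9 - 484.6 = -171.7
Current account = -1754.2 + 594.9 + (-171.7) = -1331.0
Financial account = -(-1331.0 + 41.5 + 68.9) = 1220.6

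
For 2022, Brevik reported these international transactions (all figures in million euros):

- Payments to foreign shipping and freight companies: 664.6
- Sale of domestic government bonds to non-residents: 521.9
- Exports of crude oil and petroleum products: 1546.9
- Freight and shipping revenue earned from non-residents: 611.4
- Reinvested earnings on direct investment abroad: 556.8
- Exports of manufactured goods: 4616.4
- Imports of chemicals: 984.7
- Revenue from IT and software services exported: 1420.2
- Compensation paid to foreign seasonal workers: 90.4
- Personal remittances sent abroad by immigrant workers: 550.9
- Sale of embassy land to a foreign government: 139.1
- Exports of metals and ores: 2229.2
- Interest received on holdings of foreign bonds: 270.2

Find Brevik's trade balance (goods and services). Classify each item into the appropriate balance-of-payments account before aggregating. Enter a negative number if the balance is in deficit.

Goods: -984.7 + 2229.2 + 4616.4 + 1546.9 = 7407.8
Services: -664.6 + 611.4 + 1420.2 = 1367.0
Trade balance = 7407.8 + 1367.0 = 8774.8
(Excluded from the trade balance — financial account: sale of domestic government bonds to non-residents 521.9; primary income: reinvested earnings on direct investment abroad 556.8, compensation paid to foreign seasonal workers 90.4, interest received on holdings of foreign bonds 270.2; secondary income: personal remittances sent abroad by immigrant workers 550.9; capital account: sale of embassy land to a foreign government 139.1.)

8774.8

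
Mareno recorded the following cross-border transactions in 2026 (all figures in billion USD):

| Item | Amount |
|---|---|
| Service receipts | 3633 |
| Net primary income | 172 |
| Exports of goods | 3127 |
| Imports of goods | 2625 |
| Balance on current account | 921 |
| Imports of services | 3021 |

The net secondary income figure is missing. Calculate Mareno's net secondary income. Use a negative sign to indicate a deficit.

-365

Current account = goods balance + services balance + net primary income + net secondary income
Sum of the known components = 1286
Net secondary income = CA - (known components) = 921 - 1286 = -365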